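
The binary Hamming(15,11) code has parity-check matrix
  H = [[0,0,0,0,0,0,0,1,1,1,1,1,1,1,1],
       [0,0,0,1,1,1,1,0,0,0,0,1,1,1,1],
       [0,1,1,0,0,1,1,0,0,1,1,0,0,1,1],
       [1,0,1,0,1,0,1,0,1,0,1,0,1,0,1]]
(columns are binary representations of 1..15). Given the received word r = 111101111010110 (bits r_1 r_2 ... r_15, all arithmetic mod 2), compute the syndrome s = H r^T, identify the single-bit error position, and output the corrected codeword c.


s = (1, 1, 0, 0)^T, error position = 12, corrected codeword c = 111101111011110

Compute s = H r^T mod 2 one row at a time:
  s_1 = 1 + 1 + 0 + 1 + 0 + 1 + 1 + 0 = 5 ≡ 1 (mod 2).
  s_2 = 1 + 0 + 1 + 1 + 0 + 1 + 1 + 0 = 5 ≡ 1 (mod 2).
  s_3 = 1 + 1 + 1 + 1 + 0 + 1 + 1 + 0 = 6 ≡ 0 (mod 2).
  s_4 = 1 + 1 + 0 + 1 + 1 + 1 + 1 + 0 = 6 ≡ 0 (mod 2).
s = (1, 1, 0, 0)^T — this equals column 12 of H (binary 1100), so error is at position 12.
Correct: flip bit 12 of r = 111101111010110 to get c = 111101111011110.


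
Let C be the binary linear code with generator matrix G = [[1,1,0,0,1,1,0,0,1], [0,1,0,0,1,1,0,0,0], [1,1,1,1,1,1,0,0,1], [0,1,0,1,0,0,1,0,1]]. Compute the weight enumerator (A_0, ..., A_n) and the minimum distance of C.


Weight distribution: A_0 = 1, A_2 = 2, A_3 = 1, A_4 = 5, A_5 = 6, A_7 = 1. Minimum distance d = 2.

Enumerate all 2^4 = 16 messages m ∈ F_2^4.
For each, compute codeword c = mG in F_2^9, then tally its weight.
  m = 0000 → c = 000000000, weight = 0.
  m = 1000 → c = 110011001, weight = 5.
  m = 0100 → c = 010011000, weight = 3.
  m = 1100 → c = 100000001, weight = 2.
  m = 0010 → c = 111111001, weight = 7.
  m = 1010 → c = 001100000, weight = 2.
  m = 0110 → c = 101100001, weight = 4.
  m = 1110 → c = 011111000, weight = 5.
  m = 0001 → c = 010100101, weight = 4.
  m = 1001 → c = 100111100, weight = 5.
  m = 0101 → c = 000111101, weight = 5.
  m = 1101 → c = 110100100, weight = 4.
  m = 0011 → c = 101011100, weight = 5.
  m = 1011 → c = 011000101, weight = 4.
  m = 0111 → c = 111000100, weight = 4.
  m = 1111 → c = 001011101, weight = 5.
Tally weights:
  weight 0: 1 codewords.
  weight 2: 2 codewords.
  weight 3: 1 codewords.
  weight 4: 5 codewords.
  weight 5: 6 codewords.
  weight 7: 1 codewords.
Minimum distance d = smallest w > 0 with A_w > 0 = 2.
Sanity: Σ A_w = 16 = 2^4 = 16 ✓.


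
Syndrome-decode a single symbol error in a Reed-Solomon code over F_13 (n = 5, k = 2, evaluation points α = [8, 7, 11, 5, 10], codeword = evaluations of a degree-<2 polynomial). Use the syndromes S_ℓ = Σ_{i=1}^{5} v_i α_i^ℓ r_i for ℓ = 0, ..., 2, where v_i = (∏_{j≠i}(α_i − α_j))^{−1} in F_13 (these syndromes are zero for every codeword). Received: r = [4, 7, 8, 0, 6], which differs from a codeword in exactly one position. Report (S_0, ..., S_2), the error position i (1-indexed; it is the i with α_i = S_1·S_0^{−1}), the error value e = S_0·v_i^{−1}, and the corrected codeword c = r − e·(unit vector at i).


S = (11, 6, 8), error at position 5, error magnitude e = 8, c = [4, 7, 8, 0, 11].

Step 1: column multipliers v_i = (∏_{j≠i}(α_i − α_j))^{−1} mod 13.
  i = 1 (α = 8): (8−7)(8−11)(8−5)(8−10) = 1·(−3)·3·(−2) = 18 ≡ 5, so v_1 = 5^{−1} = 8 (mod 13).
  i = 2 (α = 7): (7−8)(7−11)(7−5)(7−10) = (−1)·(−4)·2·(−3) = −24 ≡ 2, so v_2 = 2^{−1} = 7 (mod 13).
  i = 3 (α = 11): (11−8)(11−7)(11−5)(11−10) = 3·4·6·1 = 72 ≡ 7, so v_3 = 7^{−1} = 2 (mod 13).
  i = 4 (α = 5): (5−8)(5−7)(5−11)(5−10) = (−3)·(−2)·(−6)·(−5) = 180 ≡ 11, so v_4 = 11^{−1} = 6 (mod 13).
  i = 5 (α = 10): (10−8)(10−7)(10−11)(10−5) = 2·3·(−1)·5 = −30 ≡ 9, so v_5 = 9^{−1} = 3 (mod 13).
  v = [8, 7, 2, 6, 3].
Step 2: syndromes of r = [4, 7, 8, 0, 6] (all sums mod 13).
  S_0 = Σ v_i r_i = 8·4 + 7·7 + 2·8 + 6·0 + 3·6 = 115 ≡ 11.
  S_1 = Σ v_i α_i r_i = 8·8·4 + 7·7·7 + 2·11·8 + 6·5·0 + 3·10·6 = 955 ≡ 6.
  α_i^2 mod 13 = [12, 10, 4, 12, 9].
  S_2 = Σ v_i α_i^2 r_i = 8·12·4 + 7·10·7 + 2·4·8 + 6·12·0 + 3·9·6 = 1100 ≡ 8.
  S = (11, 6, 8) ≠ 0, so r is not a codeword (an error is present).
Step 3: locate the error. For a single error e at position i, S_ℓ = v_i·e·α_i^ℓ, so α_err = S_1/S_0.
  S_0^{−1} = 11^{−1} = 6 (mod 13), so α_err = 6·6 = 36 ≡ 10 = α_5. Error position i = 5.
  Consistency check: S_2/S_1 = 8·11 = 88 ≡ 10 = α_err ✓ (single-error assumption holds).
Step 4: error magnitude e = S_0/v_5 = S_0·∏_{j≠5}(α_5 − α_j) = 11·9 = 99 ≡ 8 (mod 13).
Step 5: correct position 5: c_5 = r_5 − e = 6 − 8 ≡ 11 (mod 13). Hence c = [4, 7, 8, 0, 11].
  Check: interpolating c through the α_i gives m(x) = 2 + 10·x (degree < 2) with m(α_i) = c_i for every i, so c is indeed a codeword.


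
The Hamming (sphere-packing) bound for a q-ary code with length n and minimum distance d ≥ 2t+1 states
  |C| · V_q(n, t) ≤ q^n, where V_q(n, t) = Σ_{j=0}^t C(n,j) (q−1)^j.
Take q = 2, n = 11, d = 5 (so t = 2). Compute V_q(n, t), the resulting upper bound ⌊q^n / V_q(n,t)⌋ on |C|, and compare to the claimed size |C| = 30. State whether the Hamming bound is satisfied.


V_q(n, t) = 67, q^n = 2048, Hamming bound = 30, |C| = 30 ≤ bound (satisfied).

Step 1: Compute V_q(n, t) = Σ_{j=0}^2 C(n, j) (q−1)^j.
  j = 0: C(11,0)·(1)^0 = 1·1 = 1.
  j = 1: C(11,1)·(1)^1 = 11·1 = 11.
  j = 2: C(11,2)·(1)^2 = 55·1 = 55.
  V_q(n, t) = 1 + 11 + 55 = 67.
Step 2: q^n = 2^11 = 2048.
Step 3: Hamming bound ⌊q^n / V_q(n,t)⌋ = ⌊2048/67⌋ = 30.
Step 4: Compare |C| = 30 to 30: satisfied.
The claimed |C| lies at the Hamming bound (tight).


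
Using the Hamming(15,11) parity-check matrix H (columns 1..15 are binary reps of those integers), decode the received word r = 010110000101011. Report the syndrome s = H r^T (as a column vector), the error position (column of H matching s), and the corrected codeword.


s = (0, 1, 0, 0)^T, error position = 4, corrected codeword c = 010010000101011

Compute s = H r^T mod 2 one row at a time:
  s_1 = 0 + 0 + 1 + 0 + 1 + 0 + 1 + 1 = 4 ≡ 0 (mod 2).
  s_2 = 1 + 1 + 0 + 0 + 1 + 0 + 1 + 1 = 5 ≡ 1 (mod 2).
  s_3 = 1 + 0 + 0 + 0 + 1 + 0 + 1 + 1 = 4 ≡ 0 (mod 2).
  s_4 = 0 + 0 + 1 + 0 + 0 + 0 + 0 + 1 = 2 ≡ 0 (mod 2).
s = (0, 1, 0, 0)^T — this equals column 4 of H (binary 0100), so error is at position 4.
Correct: flip bit 4 of r = 010110000101011 to get c = 010010000101011.


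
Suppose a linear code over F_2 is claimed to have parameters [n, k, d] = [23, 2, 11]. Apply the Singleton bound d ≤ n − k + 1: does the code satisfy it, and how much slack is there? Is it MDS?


Singleton RHS = n − k + 1 = 22, slack = 11, bound satisfied, not MDS.

Singleton bound: d ≤ n − k + 1.
Here n = 23, k = 2, so n − k + 1 = 22.
Given d = 11, check d ≤ 22: YES.
Slack = (n − k + 1) − d = 11.
The code is NOT MDS (slack = 11 > 0).
Description: the claimed parameters are [23, 2, 11]_2; such a code would be non-MDS.


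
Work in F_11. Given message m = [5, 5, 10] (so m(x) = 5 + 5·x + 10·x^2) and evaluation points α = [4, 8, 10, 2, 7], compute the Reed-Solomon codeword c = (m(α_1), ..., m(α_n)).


c = [9, 3, 10, 0, 2]

Message polynomial: m(x) = 5 + 5·x + 10·x^2 (mod 11).
For each evaluation point α_i, compute m(α_i) mod 11:
  α_1 = 4: Horner steps 10 → 1 → 9, so m(4) = 9.
  α_2 = 8: Horner steps 10 → 8 → 3, so m(8) = 3.
  α_3 = 10: Horner steps 10 → 6 → 10, so m(10) = 10.
  α_4 = 2: Horner steps 10 → 3 → 0, so m(2) = 0.
  α_5 = 7: Horner steps 10 → 9 → 2, so m(7) = 2.
Codeword c = [9, 3, 10, 0, 2] ∈ F_11^5.


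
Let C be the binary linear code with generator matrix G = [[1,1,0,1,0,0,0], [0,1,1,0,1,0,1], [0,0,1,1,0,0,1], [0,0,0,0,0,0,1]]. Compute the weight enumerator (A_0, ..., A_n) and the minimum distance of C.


Weight distribution: A_0 = 1, A_1 = 1, A_2 = 2, A_3 = 6, A_4 = 5, A_5 = 1. Minimum distance d = 1.

Enumerate all 2^4 = 16 messages m ∈ F_2^4.
For each, compute codeword c = mG in F_2^7, then tally its weight.
  m = 0000 → c = 0000000, weight = 0.
  m = 1000 → c = 1101000, weight = 3.
  m = 0100 → c = 0110101, weight = 4.
  m = 1100 → c = 1011101, weight = 5.
  m = 0010 → c = 0011001, weight = 3.
  m = 1010 → c = 1110001, weight = 4.
  m = 0110 → c = 0101100, weight = 3.
  m = 1110 → c = 1000100, weight = 2.
  m = 0001 → c = 0000001, weight = 1.
  m = 1001 → c = 1101001, weight = 4.
  m = 0101 → c = 0110100, weight = 3.
  m = 1101 → c = 1011100, weight = 4.
  m = 0011 → c = 0011000, weight = 2.
  m = 1011 → c = 1110000, weight = 3.
  m = 0111 → c = 0101101, weight = 4.
  m = 1111 → c = 1000101, weight = 3.
Tally weights:
  weight 0: 1 codewords.
  weight 1: 1 codewords.
  weight 2: 2 codewords.
  weight 3: 6 codewords.
  weight 4: 5 codewords.
  weight 5: 1 codewords.
Minimum distance d = smallest w > 0 with A_w > 0 = 1.
Sanity: Σ A_w = 16 = 2^4 = 16 ✓.


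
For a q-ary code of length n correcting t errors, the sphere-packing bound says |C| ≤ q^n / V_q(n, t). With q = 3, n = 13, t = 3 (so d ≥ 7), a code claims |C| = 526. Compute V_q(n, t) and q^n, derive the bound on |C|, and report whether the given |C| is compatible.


V_q(n, t) = 2627, q^n = 1594323, Hamming bound = 606, |C| = 526 ≤ bound (satisfied).

Step 1: Compute V_q(n, t) = Σ_{j=0}^3 C(n, j) (q−1)^j.
  j = 0: C(13,0)·(2)^0 = 1·1 = 1.
  j = 1: C(13,1)·(2)^1 = 13·2 = 26.
  j = 2: C(13,2)·(2)^2 = 78·4 = 312.
  j = 3: C(13,3)·(2)^3 = 286·8 = 2288.
  V_q(n, t) = 1 + 26 + 312 + 2288 = 2627.
Step 2: q^n = 3^13 = 1594323.
Step 3: Hamming bound ⌊q^n / V_q(n,t)⌋ = ⌊1594323/2627⌋ = 606.
Step 4: Compare |C| = 526 to 606: satisfied.
The claimed |C| lies below the Hamming bound.


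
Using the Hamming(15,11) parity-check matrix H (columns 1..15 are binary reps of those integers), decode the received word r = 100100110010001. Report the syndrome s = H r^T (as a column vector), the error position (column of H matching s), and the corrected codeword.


s = (1, 1, 1, 0)^T, error position = 14, corrected codeword c = 100100110010011

Compute s = H r^T mod 2 one row at a time:
  s_1 = 1 + 0 + 0 + 1 + 0 + 0 + 0 + 1 = 3 ≡ 1 (mod 2).
  s_2 = 1 + 0 + 0 + 1 + 0 + 0 + 0 + 1 = 3 ≡ 1 (mod 2).
  s_3 = 0 + 0 + 0 + 1 + 0 + 1 + 0 + 1 = 3 ≡ 1 (mod 2).
  s_4 = 1 + 0 + 0 + 1 + 0 + 1 + 0 + 1 = 4 ≡ 0 (mod 2).
s = (1, 1, 1, 0)^T — this equals column 14 of H (binary 1110), so error is at position 14.
Correct: flip bit 14 of r = 100100110010001 to get c = 100100110010011.


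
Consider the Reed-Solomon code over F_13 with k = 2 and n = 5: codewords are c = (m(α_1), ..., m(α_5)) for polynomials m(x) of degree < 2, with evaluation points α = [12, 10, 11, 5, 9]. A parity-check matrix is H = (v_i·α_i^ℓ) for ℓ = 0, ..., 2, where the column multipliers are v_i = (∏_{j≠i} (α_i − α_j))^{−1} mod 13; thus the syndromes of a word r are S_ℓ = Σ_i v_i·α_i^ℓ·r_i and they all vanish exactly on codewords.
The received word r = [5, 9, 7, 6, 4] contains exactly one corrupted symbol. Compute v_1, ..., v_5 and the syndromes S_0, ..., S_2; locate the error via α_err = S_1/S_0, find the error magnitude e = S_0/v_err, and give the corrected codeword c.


S = (3, 1, 9), error at position 5, error magnitude e = 6, c = [5, 9, 7, 6, 11].

Step 1: column multipliers v_i = (∏_{j≠i}(α_i − α_j))^{−1} mod 13.
  i = 1 (α = 12): (12−10)(12−11)(12−5)(12−9) = 2·1·7·3 = 42 ≡ 3, so v_1 = 3^{−1} = 9 (mod 13).
  i = 2 (α = 10): (10−12)(10−11)(10−5)(10−9) = (−2)·(−1)·5·1 = 10 ≡ 10, so v_2 = 10^{−1} = 4 (mod 13).
  i = 3 (α = 11): (11−12)(11−10)(11−5)(11−9) = (−1)·1·6·2 = −12 ≡ 1, so v_3 = 1^{−1} = 1 (mod 13).
  i = 4 (α = 5): (5−12)(5−10)(5−11)(5−9) = (−7)·(−5)·(−6)·(−4) = 840 ≡ 8, so v_4 = 8^{−1} = 5 (mod 13).
  i = 5 (α = 9): (9−12)(9−10)(9−11)(9−5) = (−3)·(−1)·(−2)·4 = −24 ≡ 2, so v_5 = 2^{−1} = 7 (mod 13).
  v = [9, 4, 1, 5, 7].
Step 2: syndromes of r = [5, 9, 7, 6, 4] (all sums mod 13).
  S_0 = Σ v_i r_i = 9·5 + 4·9 + 1·7 + 5·6 + 7·4 = 146 ≡ 3.
  S_1 = Σ v_i α_i r_i = 9·12·5 + 4·10·9 + 1·11·7 + 5·5·6 + 7·9·4 = 1379 ≡ 1.
  α_i^2 mod 13 = [1, 9, 4, 12, 3].
  S_2 = Σ v_i α_i^2 r_i = 9·1·5 + 4·9·9 + 1·4·7 + 5·12·6 + 7·3·4 = 841 ≡ 9.
  S = (3, 1, 9) ≠ 0, so r is not a codeword (an error is present).
Step 3: locate the error. For a single error e at position i, S_ℓ = v_i·e·α_i^ℓ, so α_err = S_1/S_0.
  S_0^{−1} = 3^{−1} = 9 (mod 13), so α_err = 1·9 = 9 ≡ 9 = α_5. Error position i = 5.
  Consistency check: S_2/S_1 = 9·1 = 9 ≡ 9 = α_err ✓ (single-error assumption holds).
Step 4: error magnitude e = S_0/v_5 = S_0·∏_{j≠5}(α_5 − α_j) = 3·2 = 6 ≡ 6 (mod 13).
Step 5: correct position 5: c_5 = r_5 − e = 4 − 6 ≡ 11 (mod 13). Hence c = [5, 9, 7, 6, 11].
  Check: interpolating c through the α_i gives m(x) = 3 + 11·x (degree < 2) with m(α_i) = c_i for every i, so c is indeed a codeword.


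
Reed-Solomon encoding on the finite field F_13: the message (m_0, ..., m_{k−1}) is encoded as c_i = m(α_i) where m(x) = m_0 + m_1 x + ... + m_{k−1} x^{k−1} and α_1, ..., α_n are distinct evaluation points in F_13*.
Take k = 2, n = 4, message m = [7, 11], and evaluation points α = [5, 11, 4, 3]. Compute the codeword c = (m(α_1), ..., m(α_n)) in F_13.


c = [10, 11, 12, 1]

Message polynomial: m(x) = 7 + 11·x (mod 13).
For each evaluation point α_i, compute m(α_i) mod 13:
  α_1 = 5: Horner steps 11 → 10, so m(5) = 10.
  α_2 = 11: Horner steps 11 → 11, so m(11) = 11.
  α_3 = 4: Horner steps 11 → 12, so m(4) = 12.
  α_4 = 3: Horner steps 11 → 1, so m(3) = 1.
Codeword c = [10, 11, 12, 1] ∈ F_13^4.


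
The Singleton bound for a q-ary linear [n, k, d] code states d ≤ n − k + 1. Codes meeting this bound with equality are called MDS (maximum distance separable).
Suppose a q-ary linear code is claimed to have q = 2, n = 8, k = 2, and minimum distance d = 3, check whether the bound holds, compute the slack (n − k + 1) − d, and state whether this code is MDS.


Singleton RHS = n − k + 1 = 7, slack = 4, bound satisfied, not MDS.

Singleton bound: d ≤ n − k + 1.
Here n = 8, k = 2, so n − k + 1 = 7.
Given d = 3, check d ≤ 7: YES.
Slack = (n − k + 1) − d = 4.
The code is NOT MDS (slack = 4 > 0).
Description: the claimed parameters are [8, 2, 3]_2; such a code would be non-MDS.


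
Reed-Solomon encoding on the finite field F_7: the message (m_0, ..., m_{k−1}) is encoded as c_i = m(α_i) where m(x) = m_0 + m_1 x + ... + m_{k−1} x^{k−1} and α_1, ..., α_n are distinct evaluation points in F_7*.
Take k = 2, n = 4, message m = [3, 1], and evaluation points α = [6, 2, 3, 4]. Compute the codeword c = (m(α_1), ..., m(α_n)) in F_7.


c = [2, 5, 6, 0]

Message polynomial: m(x) = 3 + 1·x (mod 7).
For each evaluation point α_i, compute m(α_i) mod 7:
  α_1 = 6: Horner steps 1 → 2, so m(6) = 2.
  α_2 = 2: Horner steps 1 → 5, so m(2) = 5.
  α_3 = 3: Horner steps 1 → 6, so m(3) = 6.
  α_4 = 4: Horner steps 1 → 0, so m(4) = 0.
Codeword c = [2, 5, 6, 0] ∈ F_7^4.


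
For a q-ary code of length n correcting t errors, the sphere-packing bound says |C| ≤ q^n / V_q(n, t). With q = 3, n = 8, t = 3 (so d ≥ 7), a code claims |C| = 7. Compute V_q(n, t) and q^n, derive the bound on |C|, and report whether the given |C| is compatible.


V_q(n, t) = 577, q^n = 6561, Hamming bound = 11, |C| = 7 ≤ bound (satisfied).

Step 1: Compute V_q(n, t) = Σ_{j=0}^3 C(n, j) (q−1)^j.
  j = 0: C(8,0)·(2)^0 = 1·1 = 1.
  j = 1: C(8,1)·(2)^1 = 8·2 = 16.
  j = 2: C(8,2)·(2)^2 = 28·4 = 112.
  j = 3: C(8,3)·(2)^3 = 56·8 = 448.
  V_q(n, t) = 1 + 16 + 112 + 448 = 577.
Step 2: q^n = 3^8 = 6561.
Step 3: Hamming bound ⌊q^n / V_q(n,t)⌋ = ⌊6561/577⌋ = 11.
Step 4: Compare |C| = 7 to 11: satisfied.
The claimed |C| lies below the Hamming bound.


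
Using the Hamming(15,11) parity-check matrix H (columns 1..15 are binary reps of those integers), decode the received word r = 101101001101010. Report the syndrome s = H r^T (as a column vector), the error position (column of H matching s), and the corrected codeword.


s = (0, 0, 0, 1)^T, error position = 1, corrected codeword c = 001101001101010

Compute s = H r^T mod 2 one row at a time:
  s_1 = 0 + 1 + 1 + 0 + 1 + 0 + 1 + 0 = 4 ≡ 0 (mod 2).
  s_2 = 1 + 0 + 1 + 0 + 1 + 0 + 1 + 0 = 4 ≡ 0 (mod 2).
  s_3 = 0 + 1 + 1 + 0 + 1 + 0 + 1 + 0 = 4 ≡ 0 (mod 2).
  s_4 = 1 + 1 + 0 + 0 + 1 + 0 + 0 + 0 = 3 ≡ 1 (mod 2).
s = (0, 0, 0, 1)^T — this equals column 1 of H (binary 0001), so error is at position 1.
Correct: flip bit 1 of r = 101101001101010 to get c = 001101001101010.


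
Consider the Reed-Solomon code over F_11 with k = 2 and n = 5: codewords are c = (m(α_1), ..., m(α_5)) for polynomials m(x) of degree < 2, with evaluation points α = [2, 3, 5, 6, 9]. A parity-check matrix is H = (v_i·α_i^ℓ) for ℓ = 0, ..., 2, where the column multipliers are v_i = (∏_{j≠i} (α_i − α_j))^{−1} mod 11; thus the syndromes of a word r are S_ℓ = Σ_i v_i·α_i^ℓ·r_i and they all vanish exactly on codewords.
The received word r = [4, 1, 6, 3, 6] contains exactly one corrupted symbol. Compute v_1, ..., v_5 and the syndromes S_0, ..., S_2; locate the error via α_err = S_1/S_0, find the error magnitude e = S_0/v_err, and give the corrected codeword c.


S = (5, 1, 9), error at position 5, error magnitude e = 1, c = [4, 1, 6, 3, 5].

Step 1: column multipliers v_i = (∏_{j≠i}(α_i − α_j))^{−1} mod 11.
  i = 1 (α = 2): (2−3)(2−5)(2−6)(2−9) = (−1)·(−3)·(−4)·(−7) = 84 ≡ 7, so v_1 = 7^{−1} = 8 (mod 11).
  i = 2 (α = 3): (3−2)(3−5)(3−6)(3−9) = 1·(−2)·(−3)·(−6) = −36 ≡ 8, so v_2 = 8^{−1} = 7 (mod 11).
  i = 3 (α = 5): (5−2)(5−3)(5−6)(5−9) = 3·2·(−1)·(−4) = 24 ≡ 2, so v_3 = 2^{−1} = 6 (mod 11).
  i = 4 (α = 6): (6−2)(6−3)(6−5)(6−9) = 4·3·1·(−3) = −36 ≡ 8, so v_4 = 8^{−1} = 7 (mod 11).
  i = 5 (α = 9): (9−2)(9−3)(9−5)(9−6) = 7·6·4·3 = 504 ≡ 9, so v_5 = 9^{−1} = 5 (mod 11).
  v = [8, 7, 6, 7, 5].
Step 2: syndromes of r = [4, 1, 6, 3, 6] (all sums mod 11).
  S_0 = Σ v_i r_i = 8·4 + 7·1 + 6·6 + 7·3 + 5·6 = 126 ≡ 5.
  S_1 = Σ v_i α_i r_i = 8·2·4 + 7·3·1 + 6·5·6 + 7·6·3 + 5·9·6 = 661 ≡ 1.
  α_i^2 mod 11 = [4, 9, 3, 3, 4].
  S_2 = Σ v_i α_i^2 r_i = 8·4·4 + 7·9·1 + 6·3·6 + 7·3·3 + 5·4·6 = 482 ≡ 9.
  S = (5, 1, 9) ≠ 0, so r is not a codeword (an error is present).
Step 3: locate the error. For a single error e at position i, S_ℓ = v_i·e·α_i^ℓ, so α_err = S_1/S_0.
  S_0^{−1} = 5^{−1} = 9 (mod 11), so α_err = 1·9 = 9 ≡ 9 = α_5. Error position i = 5.
  Consistency check: S_2/S_1 = 9·1 = 9 ≡ 9 = α_err ✓ (single-error assumption holds).
Step 4: error magnitude e = S_0/v_5 = S_0·∏_{j≠5}(α_5 − α_j) = 5·9 = 45 ≡ 1 (mod 11).
Step 5: correct position 5: c_5 = r_5 − e = 6 − 1 ≡ 5 (mod 11). Hence c = [4, 1, 6, 3, 5].
  Check: interpolating c through the α_i gives m(x) = 10 + 8·x (degree < 2) with m(α_i) = c_i for every i, so c is indeed a codeword.


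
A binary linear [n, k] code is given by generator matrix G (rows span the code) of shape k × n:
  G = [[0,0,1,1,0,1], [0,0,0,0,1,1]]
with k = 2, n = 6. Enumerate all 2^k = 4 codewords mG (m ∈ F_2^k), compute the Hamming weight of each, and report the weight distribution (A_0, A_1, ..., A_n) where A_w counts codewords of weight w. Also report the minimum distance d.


Weight distribution: A_0 = 1, A_2 = 1, A_3 = 2. Minimum distance d = 2.

Enumerate all 2^2 = 4 messages m ∈ F_2^2.
For each, compute codeword c = mG in F_2^6, then tally its weight.
  m = 00 → c = 000000, weight = 0.
  m = 10 → c = 001101, weight = 3.
  m = 01 → c = 000011, weight = 2.
  m = 11 → c = 001110, weight = 3.
Tally weights:
  weight 0: 1 codewords.
  weight 2: 1 codewords.
  weight 3: 2 codewords.
Minimum distance d = smallest w > 0 with A_w > 0 = 2.
Sanity: Σ A_w = 4 = 2^2 = 4 ✓.


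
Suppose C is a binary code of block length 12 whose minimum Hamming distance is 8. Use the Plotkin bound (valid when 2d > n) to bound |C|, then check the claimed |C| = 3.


Plotkin bound M ≤ 4; given |C| = 3 ≤ bound (satisfied).

Check applicability: 2d = 16, n = 12.
2d − n = 4 > 0, so Plotkin applies.
Compute d/(2d−n) = 8/4 ≈ 2.0000.
⌊d/(2d−n)⌋ = 2.
Plotkin bound: M ≤ 2·2 = 4.
Given |C| = 3, check: satisfied.
This |C| is below the Plotkin bound.


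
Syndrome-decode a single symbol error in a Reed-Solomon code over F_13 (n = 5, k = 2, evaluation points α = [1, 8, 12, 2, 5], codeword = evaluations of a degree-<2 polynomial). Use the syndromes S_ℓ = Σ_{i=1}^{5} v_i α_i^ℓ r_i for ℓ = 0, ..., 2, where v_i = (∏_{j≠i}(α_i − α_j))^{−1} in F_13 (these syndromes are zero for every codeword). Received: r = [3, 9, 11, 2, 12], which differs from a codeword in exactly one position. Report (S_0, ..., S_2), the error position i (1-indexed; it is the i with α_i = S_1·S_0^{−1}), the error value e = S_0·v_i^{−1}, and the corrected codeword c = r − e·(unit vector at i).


S = (7, 6, 7), error at position 3, error magnitude e = 6, c = [3, 9, 5, 2, 12].

Step 1: column multipliers v_i = (∏_{j≠i}(α_i − α_j))^{−1} mod 13.
  i = 1 (α = 1): (1−8)(1−12)(1−2)(1−5) = (−7)·(−11)·(−1)·(−4) = 308 ≡ 9, so v_1 = 9^{−1} = 3 (mod 13).
  i = 2 (α = 8): (8−1)(8−12)(8−2)(8−5) = 7·(−4)·6·3 = −504 ≡ 3, so v_2 = 3^{−1} = 9 (mod 13).
  i = 3 (α = 12): (12−1)(12−8)(12−2)(12−5) = 11·4·10·7 = 3080 ≡ 12, so v_3 = 12^{−1} = 12 (mod 13).
  i = 4 (α = 2): (2−1)(2−8)(2−12)(2−5) = 1·(−6)·(−10)·(−3) = −180 ≡ 2, so v_4 = 2^{−1} = 7 (mod 13).
  i = 5 (α = 5): (5−1)(5−8)(5−12)(5−2) = 4·(−3)·(−7)·3 = 252 ≡ 5, so v_5 = 5^{−1} = 8 (mod 13).
  v = [3, 9, 12, 7, 8].
Step 2: syndromes of r = [3, 9, 11, 2, 12] (all sums mod 13).
  S_0 = Σ v_i r_i = 3·3 + 9·9 + 12·11 + 7·2 + 8·12 = 332 ≡ 7.
  S_1 = Σ v_i α_i r_i = 3·1·3 + 9·8·9 + 12·12·11 + 7·2·2 + 8·5·12 = 2749 ≡ 6.
  α_i^2 mod 13 = [1, 12, 1, 4, 12].
  S_2 = Σ v_i α_i^2 r_i = 3·1·3 + 9·12·9 + 12·1·11 + 7·4·2 + 8·12·12 = 2321 ≡ 7.
  S = (7, 6, 7) ≠ 0, so r is not a codeword (an error is present).
Step 3: locate the error. For a single error e at position i, S_ℓ = v_i·e·α_i^ℓ, so α_err = S_1/S_0.
  S_0^{−1} = 7^{−1} = 2 (mod 13), so α_err = 6·2 = 12 ≡ 12 = α_3. Error position i = 3.
  Consistency check: S_2/S_1 = 7·11 = 77 ≡ 12 = α_err ✓ (single-error assumption holds).
Step 4: error magnitude e = S_0/v_3 = S_0·∏_{j≠3}(α_3 − α_j) = 7·12 = 84 ≡ 6 (mod 13).
Step 5: correct position 3: c_3 = r_3 − e = 11 − 6 ≡ 5 (mod 13). Hence c = [3, 9, 5, 2, 12].
  Check: interpolating c through the α_i gives m(x) = 4 + 12·x (degree < 2) with m(α_i) = c_i for every i, so c is indeed a codeword.


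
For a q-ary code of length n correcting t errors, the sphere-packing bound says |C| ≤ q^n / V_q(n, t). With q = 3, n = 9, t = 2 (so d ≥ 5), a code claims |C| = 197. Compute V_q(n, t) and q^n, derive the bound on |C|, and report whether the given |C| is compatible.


V_q(n, t) = 163, q^n = 19683, Hamming bound = 120, |C| = 197 > bound (violated).

Step 1: Compute V_q(n, t) = Σ_{j=0}^2 C(n, j) (q−1)^j.
  j = 0: C(9,0)·(2)^0 = 1·1 = 1.
  j = 1: C(9,1)·(2)^1 = 9·2 = 18.
  j = 2: C(9,2)·(2)^2 = 36·4 = 144.
  V_q(n, t) = 1 + 18 + 144 = 163.
Step 2: q^n = 3^9 = 19683.
Step 3: Hamming bound ⌊q^n / V_q(n,t)⌋ = ⌊19683/163⌋ = 120.
Step 4: Compare |C| = 197 to 120: violated.
The claimed |C| lies above the Hamming bound, so no 3-ary code of length 9 with d ≥ 5 can have 197 codewords.


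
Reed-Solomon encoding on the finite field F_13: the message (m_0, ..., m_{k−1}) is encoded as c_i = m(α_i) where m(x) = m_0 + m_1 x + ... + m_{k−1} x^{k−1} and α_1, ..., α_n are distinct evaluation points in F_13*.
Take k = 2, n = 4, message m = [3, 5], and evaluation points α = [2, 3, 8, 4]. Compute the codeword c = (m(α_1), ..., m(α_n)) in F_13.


c = [0, 5, 4, 10]

Message polynomial: m(x) = 3 + 5·x (mod 13).
For each evaluation point α_i, compute m(α_i) mod 13:
  α_1 = 2: Horner steps 5 → 0, so m(2) = 0.
  α_2 = 3: Horner steps 5 → 5, so m(3) = 5.
  α_3 = 8: Horner steps 5 → 4, so m(8) = 4.
  α_4 = 4: Horner steps 5 → 10, so m(4) = 10.
Codeword c = [0, 5, 4, 10] ∈ F_13^4.


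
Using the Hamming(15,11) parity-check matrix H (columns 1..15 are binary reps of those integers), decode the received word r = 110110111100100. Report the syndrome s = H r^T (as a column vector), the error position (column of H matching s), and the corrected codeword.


s = (0, 0, 1, 1)^T, error position = 3, corrected codeword c = 111110111100100

Compute s = H r^T mod 2 one row at a time:
  s_1 = 1 + 1 + 1 + 0 + 0 + 1 + 0 + 0 = 4 ≡ 0 (mod 2).
  s_2 = 1 + 1 + 0 + 1 + 0 + 1 + 0 + 0 = 4 ≡ 0 (mod 2).
  s_3 = 1 + 0 + 0 + 1 + 1 + 0 + 0 + 0 = 3 ≡ 1 (mod 2).
  s_4 = 1 + 0 + 1 + 1 + 1 + 0 + 1 + 0 = 5 ≡ 1 (mod 2).
s = (0, 0, 1, 1)^T — this equals column 3 of H (binary 0011), so error is at position 3.
Correct: flip bit 3 of r = 110110111100100 to get c = 111110111100100.


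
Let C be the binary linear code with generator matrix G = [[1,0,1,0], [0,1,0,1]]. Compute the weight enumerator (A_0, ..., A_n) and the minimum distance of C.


Weight distribution: A_0 = 1, A_2 = 2, A_4 = 1. Minimum distance d = 2.

Enumerate all 2^2 = 4 messages m ∈ F_2^2.
For each, compute codeword c = mG in F_2^4, then tally its weight.
  m = 00 → c = 0000, weight = 0.
  m = 10 → c = 1010, weight = 2.
  m = 01 → c = 0101, weight = 2.
  m = 11 → c = 1111, weight = 4.
Tally weights:
  weight 0: 1 codewords.
  weight 2: 2 codewords.
  weight 4: 1 codewords.
Minimum distance d = smallest w > 0 with A_w > 0 = 2.
Sanity: Σ A_w = 4 = 2^2 = 4 ✓.


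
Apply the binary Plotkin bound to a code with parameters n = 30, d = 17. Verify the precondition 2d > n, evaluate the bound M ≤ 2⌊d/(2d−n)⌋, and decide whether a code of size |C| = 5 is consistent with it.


Plotkin bound M ≤ 8; given |C| = 5 ≤ bound (satisfied).

Check applicability: 2d = 34, n = 30.
2d − n = 4 > 0, so Plotkin applies.
Compute d/(2d−n) = 17/4 ≈ 4.2500.
⌊d/(2d−n)⌋ = 4.
Plotkin bound: M ≤ 2·4 = 8.
Given |C| = 5, check: satisfied.
This |C| is below the Plotkin bound.


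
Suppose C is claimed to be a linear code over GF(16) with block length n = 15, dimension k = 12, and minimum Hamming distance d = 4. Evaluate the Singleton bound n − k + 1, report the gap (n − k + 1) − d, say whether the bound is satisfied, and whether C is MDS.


Singleton RHS = n − k + 1 = 4, slack = 0, bound satisfied, MDS.

Singleton bound: d ≤ n − k + 1.
Here n = 15, k = 12, so n − k + 1 = 4.
Given d = 4, check d ≤ 4: YES.
Slack = (n − k + 1) − d = 0.
The code is MDS (slack = 0).
Description: the claimed parameters are [15, 12, 4]_16; such a code would be MDS (meets Singleton bound).


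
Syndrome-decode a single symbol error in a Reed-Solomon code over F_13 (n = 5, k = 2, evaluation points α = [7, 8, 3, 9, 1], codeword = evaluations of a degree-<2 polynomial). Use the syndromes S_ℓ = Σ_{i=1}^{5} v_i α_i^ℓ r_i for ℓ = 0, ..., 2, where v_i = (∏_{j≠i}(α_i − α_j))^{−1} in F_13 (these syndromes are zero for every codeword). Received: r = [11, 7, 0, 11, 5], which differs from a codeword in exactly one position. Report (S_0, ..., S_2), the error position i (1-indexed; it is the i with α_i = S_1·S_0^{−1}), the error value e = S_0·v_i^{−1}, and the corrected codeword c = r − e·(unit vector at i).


S = (11, 12, 6), error at position 1, error magnitude e = 8, c = [3, 7, 0, 11, 5].

Step 1: column multipliers v_i = (∏_{j≠i}(α_i − α_j))^{−1} mod 13.
  i = 1 (α = 7): (7−8)(7−3)(7−9)(7−1) = (−1)·4·(−2)·6 = 48 ≡ 9, so v_1 = 9^{−1} = 3 (mod 13).
  i = 2 (α = 8): (8−7)(8−3)(8−9)(8−1) = 1·5·(−1)·7 = −35 ≡ 4, so v_2 = 4^{−1} = 10 (mod 13).
  i = 3 (α = 3): (3−7)(3−8)(3−9)(3−1) = (−4)·(−5)·(−6)·2 = −240 ≡ 7, so v_3 = 7^{−1} = 2 (mod 13).
  i = 4 (α = 9): (9−7)(9−8)(9−3)(9−1) = 2·1·6·8 = 96 ≡ 5, so v_4 = 5^{−1} = 8 (mod 13).
  i = 5 (α = 1): (1−7)(1−8)(1−3)(1−9) = (−6)·(−7)·(−2)·(−8) = 672 ≡ 9, so v_5 = 9^{−1} = 3 (mod 13).
  v = [3, 10, 2, 8, 3].
Step 2: syndromes of r = [11, 7, 0, 11, 5] (all sums mod 13).
  S_0 = Σ v_i r_i = 3·11 + 10·7 + 2·0 + 8·11 + 3·5 = 206 ≡ 11.
  S_1 = Σ v_i α_i r_i = 3·7·11 + 10·8·7 + 2·3·0 + 8·9·11 + 3·1·5 = 1598 ≡ 12.
  α_i^2 mod 13 = [10, 12, 9, 3, 1].
  S_2 = Σ v_i α_i^2 r_i = 3·10·11 + 10·12·7 + 2·9·0 + 8·3·11 + 3·1·5 = 1449 ≡ 6.
  S = (11, 12, 6) ≠ 0, so r is not a codeword (an error is present).
Step 3: locate the error. For a single error e at position i, S_ℓ = v_i·e·α_i^ℓ, so α_err = S_1/S_0.
  S_0^{−1} = 11^{−1} = 6 (mod 13), so α_err = 12·6 = 72 ≡ 7 = α_1. Error position i = 1.
  Consistency check: S_2/S_1 = 6·12 = 72 ≡ 7 = α_err ✓ (single-error assumption holds).
Step 4: error magnitude e = S_0/v_1 = S_0·∏_{j≠1}(α_1 − α_j) = 11·9 = 99 ≡ 8 (mod 13).
Step 5: correct position 1: c_1 = r_1 − e = 11 − 8 ≡ 3 (mod 13). Hence c = [3, 7, 0, 11, 5].
  Check: interpolating c through the α_i gives m(x) = 1 + 4·x (degree < 2) with m(α_i) = c_i for every i, so c is indeed a codeword.


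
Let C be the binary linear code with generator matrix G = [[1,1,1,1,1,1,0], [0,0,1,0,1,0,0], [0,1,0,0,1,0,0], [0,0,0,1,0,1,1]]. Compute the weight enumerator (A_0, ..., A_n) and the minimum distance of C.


Weight distribution: A_0 = 1, A_2 = 3, A_3 = 4, A_4 = 3, A_5 = 4, A_6 = 1. Minimum distance d = 2.

Enumerate all 2^4 = 16 messages m ∈ F_2^4.
For each, compute codeword c = mG in F_2^7, then tally its weight.
  m = 0000 → c = 0000000, weight = 0.
  m = 1000 → c = 1111110, weight = 6.
  m = 0100 → c = 0010100, weight = 2.
  m = 1100 → c = 1101010, weight = 4.
  m = 0010 → c = 0100100, weight = 2.
  m = 1010 → c = 1011010, weight = 4.
  m = 0110 → c = 0110000, weight = 2.
  m = 1110 → c = 1001110, weight = 4.
  m = 0001 → c = 0001011, weight = 3.
  m = 1001 → c = 1110101, weight = 5.
  m = 0101 → c = 0011111, weight = 5.
  m = 1101 → c = 1100001, weight = 3.
  m = 0011 → c = 0101111, weight = 5.
  m = 1011 → c = 1010001, weight = 3.
  m = 0111 → c = 0111011, weight = 5.
  m = 1111 → c = 1000101, weight = 3.
Tally weights:
  weight 0: 1 codewords.
  weight 2: 3 codewords.
  weight 3: 4 codewords.
  weight 4: 3 codewords.
  weight 5: 4 codewords.
  weight 6: 1 codewords.
Minimum distance d = smallest w > 0 with A_w > 0 = 2.
Sanity: Σ A_w = 16 = 2^4 = 16 ✓.


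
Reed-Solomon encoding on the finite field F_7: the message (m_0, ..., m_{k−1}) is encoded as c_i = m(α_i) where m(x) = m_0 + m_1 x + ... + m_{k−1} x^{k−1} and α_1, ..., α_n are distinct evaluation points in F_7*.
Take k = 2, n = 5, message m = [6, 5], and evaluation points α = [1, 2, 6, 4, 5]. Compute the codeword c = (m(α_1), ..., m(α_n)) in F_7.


c = [4, 2, 1, 5, 3]

Message polynomial: m(x) = 6 + 5·x (mod 7).
For each evaluation point α_i, compute m(α_i) mod 7:
  α_1 = 1: Horner steps 5 → 4, so m(1) = 4.
  α_2 = 2: Horner steps 5 → 2, so m(2) = 2.
  α_3 = 6: Horner steps 5 → 1, so m(6) = 1.
  α_4 = 4: Horner steps 5 → 5, so m(4) = 5.
  α_5 = 5: Horner steps 5 → 3, so m(5) = 3.
Codeword c = [4, 2, 1, 5, 3] ∈ F_7^5.


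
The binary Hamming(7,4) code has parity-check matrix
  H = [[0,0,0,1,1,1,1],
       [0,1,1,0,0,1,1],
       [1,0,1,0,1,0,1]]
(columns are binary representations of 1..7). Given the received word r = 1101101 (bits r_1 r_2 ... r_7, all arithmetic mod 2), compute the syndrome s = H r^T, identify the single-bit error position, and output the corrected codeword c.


s = (1, 0, 1)^T, error position = 5, corrected codeword c = 1101001

Compute s = H r^T mod 2 one row at a time:
  s_1 = 1 + 1 + 0 + 1 = 3 ≡ 1 (mod 2).
  s_2 = 1 + 0 + 0 + 1 = 2 ≡ 0 (mod 2).
  s_3 = 1 + 0 + 1 + 1 = 3 ≡ 1 (mod 2).
s = (1, 0, 1)^T — this equals column 5 of H (binary 101), so error is at position 5.
Correct: flip bit 5 of r = 1101101 to get c = 1101001.


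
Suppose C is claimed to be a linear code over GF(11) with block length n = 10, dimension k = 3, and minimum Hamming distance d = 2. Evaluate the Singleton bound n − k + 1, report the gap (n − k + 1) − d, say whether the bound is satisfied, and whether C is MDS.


Singleton RHS = n − k + 1 = 8, slack = 6, bound satisfied, not MDS.

Singleton bound: d ≤ n − k + 1.
Here n = 10, k = 3, so n − k + 1 = 8.
Given d = 2, check d ≤ 8: YES.
Slack = (n − k + 1) − d = 6.
The code is NOT MDS (slack = 6 > 0).
Description: the claimed parameters are [10, 3, 2]_11; such a code would be non-MDS.


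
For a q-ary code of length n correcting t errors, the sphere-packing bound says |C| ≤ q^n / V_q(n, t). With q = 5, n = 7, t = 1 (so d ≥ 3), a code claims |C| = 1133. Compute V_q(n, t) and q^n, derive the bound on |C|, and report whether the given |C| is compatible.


V_q(n, t) = 29, q^n = 78125, Hamming bound = 2693, |C| = 1133 ≤ bound (satisfied).

Step 1: Compute V_q(n, t) = Σ_{j=0}^1 C(n, j) (q−1)^j.
  j = 0: C(7,0)·(4)^0 = 1·1 = 1.
  j = 1: C(7,1)·(4)^1 = 7·4 = 28.
  V_q(n, t) = 1 + 28 = 29.
Step 2: q^n = 5^7 = 78125.
Step 3: Hamming bound ⌊q^n / V_q(n,t)⌋ = ⌊78125/29⌋ = 2693.
Step 4: Compare |C| = 1133 to 2693: satisfied.
The claimed |C| lies below the Hamming bound.


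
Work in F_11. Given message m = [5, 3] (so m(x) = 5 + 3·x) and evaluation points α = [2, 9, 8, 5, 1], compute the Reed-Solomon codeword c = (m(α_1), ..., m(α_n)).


c = [0, 10, 7, 9, 8]

Message polynomial: m(x) = 5 + 3·x (mod 11).
For each evaluation point α_i, compute m(α_i) mod 11:
  α_1 = 2: Horner steps 3 → 0, so m(2) = 0.
  α_2 = 9: Horner steps 3 → 10, so m(9) = 10.
  α_3 = 8: Horner steps 3 → 7, so m(8) = 7.
  α_4 = 5: Horner steps 3 → 9, so m(5) = 9.
  α_5 = 1: Horner steps 3 → 8, so m(1) = 8.
Codeword c = [0, 10, 7, 9, 8] ∈ F_11^5.


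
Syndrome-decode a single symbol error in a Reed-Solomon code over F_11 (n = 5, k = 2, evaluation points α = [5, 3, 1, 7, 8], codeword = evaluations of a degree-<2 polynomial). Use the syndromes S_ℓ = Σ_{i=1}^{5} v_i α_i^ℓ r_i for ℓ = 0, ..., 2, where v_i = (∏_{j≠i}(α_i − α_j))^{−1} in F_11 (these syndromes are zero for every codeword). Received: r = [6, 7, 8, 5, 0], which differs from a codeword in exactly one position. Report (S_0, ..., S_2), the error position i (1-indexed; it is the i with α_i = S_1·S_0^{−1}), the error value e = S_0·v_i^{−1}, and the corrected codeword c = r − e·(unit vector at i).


S = (2, 5, 7), error at position 5, error magnitude e = 1, c = [6, 7, 8, 5, 10].

Step 1: column multipliers v_i = (∏_{j≠i}(α_i − α_j))^{−1} mod 11.
  i = 1 (α = 5): (5−3)(5−1)(5−7)(5−8) = 2·4·(−2)·(−3) = 48 ≡ 4, so v_1 = 4^{−1} = 3 (mod 11).
  i = 2 (α = 3): (3−5)(3−1)(3−7)(3−8) = (−2)·2·(−4)·(−5) = −80 ≡ 8, so v_2 = 8^{−1} = 7 (mod 11).
  i = 3 (α = 1): (1−5)(1−3)(1−7)(1−8) = (−4)·(−2)·(−6)·(−7) = 336 ≡ 6, so v_3 = 6^{−1} = 2 (mod 11).
  i = 4 (α = 7): (7−5)(7−3)(7−1)(7−8) = 2·4·6·(−1) = −48 ≡ 7, so v_4 = 7^{−1} = 8 (mod 11).
  i = 5 (α = 8): (8−5)(8−3)(8−1)(8−7) = 3·5·7·1 = 105 ≡ 6, so v_5 = 6^{−1} = 2 (mod 11).
  v = [3, 7, 2, 8, 2].
Step 2: syndromes of r = [6, 7, 8, 5, 0] (all sums mod 11).
  S_0 = Σ v_i r_i = 3·6 + 7·7 + 2·8 + 8·5 + 2·0 = 123 ≡ 2.
  S_1 = Σ v_i α_i r_i = 3·5·6 + 7·3·7 + 2·1·8 + 8·7·5 + 2·8·0 = 533 ≡ 5.
  α_i^2 mod 11 = [3, 9, 1, 5, 9].
  S_2 = Σ v_i α_i^2 r_i = 3·3·6 + 7·9·7 + 2·1·8 + 8·5·5 + 2·9·0 = 711 ≡ 7.
  S = (2, 5, 7) ≠ 0, so r is not a codeword (an error is present).
Step 3: locate the error. For a single error e at position i, S_ℓ = v_i·e·α_i^ℓ, so α_err = S_1/S_0.
  S_0^{−1} = 2^{−1} = 6 (mod 11), so α_err = 5·6 = 30 ≡ 8 = α_5. Error position i = 5.
  Consistency check: S_2/S_1 = 7·9 = 63 ≡ 8 = α_err ✓ (single-error assumption holds).
Step 4: error magnitude e = S_0/v_5 = S_0·∏_{j≠5}(α_5 − α_j) = 2·6 = 12 ≡ 1 (mod 11).
Step 5: correct position 5: c_5 = r_5 − e = 0 − 1 ≡ 10 (mod 11). Hence c = [6, 7, 8, 5, 10].
  Check: interpolating c through the α_i gives m(x) = 3 + 5·x (degree < 2) with m(α_i) = c_i for every i, so c is indeed a codeword.


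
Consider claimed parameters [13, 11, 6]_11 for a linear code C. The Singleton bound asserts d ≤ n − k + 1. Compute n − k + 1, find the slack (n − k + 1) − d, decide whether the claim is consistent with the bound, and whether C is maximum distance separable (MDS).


Singleton RHS = n − k + 1 = 3, slack = -3, bound violated (no such code; not MDS).

Singleton bound: d ≤ n − k + 1.
Here n = 13, k = 11, so n − k + 1 = 3.
Given d = 6, check d ≤ 3: NO.
Slack = (n − k + 1) − d = -3.
The slack is negative: d = 6 exceeds n − k + 1 = 3 by 3, so the Singleton bound is violated and no linear [13, 11, 6]_11 code can exist. In particular it is not MDS (MDS requires d = n − k + 1 exactly).
Description: the claimed parameters are [13, 11, 6]_11; such a code would be impossible (violates the Singleton bound).


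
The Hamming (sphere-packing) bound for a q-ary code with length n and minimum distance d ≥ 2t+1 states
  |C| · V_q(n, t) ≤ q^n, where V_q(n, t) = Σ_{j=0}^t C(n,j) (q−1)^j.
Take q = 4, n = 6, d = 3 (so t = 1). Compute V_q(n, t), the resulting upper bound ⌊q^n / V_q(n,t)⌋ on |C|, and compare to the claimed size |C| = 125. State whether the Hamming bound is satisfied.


V_q(n, t) = 19, q^n = 4096, Hamming bound = 215, |C| = 125 ≤ bound (satisfied).

Step 1: Compute V_q(n, t) = Σ_{j=0}^1 C(n, j) (q−1)^j.
  j = 0: C(6,0)·(3)^0 = 1·1 = 1.
  j = 1: C(6,1)·(3)^1 = 6·3 = 18.
  V_q(n, t) = 1 + 18 = 19.
Step 2: q^n = 4^6 = 4096.
Step 3: Hamming bound ⌊q^n / V_q(n,t)⌋ = ⌊4096/19⌋ = 215.
Step 4: Compare |C| = 125 to 215: satisfied.
The claimed |C| lies below the Hamming bound.


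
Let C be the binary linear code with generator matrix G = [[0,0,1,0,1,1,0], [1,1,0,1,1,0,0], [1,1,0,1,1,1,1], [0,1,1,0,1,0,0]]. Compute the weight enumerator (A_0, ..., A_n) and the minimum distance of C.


Weight distribution: A_0 = 1, A_2 = 3, A_3 = 4, A_4 = 3, A_5 = 4, A_6 = 1. Minimum distance d = 2.

Enumerate all 2^4 = 16 messages m ∈ F_2^4.
For each, compute codeword c = mG in F_2^7, then tally its weight.
  m = 0000 → c = 0000000, weight = 0.
  m = 1000 → c = 0010110, weight = 3.
  m = 0100 → c = 1101100, weight = 4.
  m = 1100 → c = 1111010, weight = 5.
  m = 0010 → c = 1101111, weight = 6.
  m = 1010 → c = 1111001, weight = 5.
  m = 0110 → c = 0000011, weight = 2.
  m = 1110 → c = 0010101, weight = 3.
  m = 0001 → c = 0110100, weight = 3.
  m = 1001 → c = 0100010, weight = 2.
  m = 0101 → c = 1011000, weight = 3.
  m = 1101 → c = 1001110, weight = 4.
  m = 0011 → c = 1011011, weight = 5.
  m = 1011 → c = 1001101, weight = 4.
  m = 0111 → c = 0110111, weight = 5.
  m = 1111 → c = 0100001, weight = 2.
Tally weights:
  weight 0: 1 codewords.
  weight 2: 3 codewords.
  weight 3: 4 codewords.
  weight 4: 3 codewords.
  weight 5: 4 codewords.
  weight 6: 1 codewords.
Minimum distance d = smallest w > 0 with A_w > 0 = 2.
Sanity: Σ A_w = 16 = 2^4 = 16 ✓.


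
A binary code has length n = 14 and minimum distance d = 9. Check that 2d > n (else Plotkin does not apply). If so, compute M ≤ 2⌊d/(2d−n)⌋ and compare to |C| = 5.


Plotkin bound M ≤ 4; given |C| = 5 > bound (violated).

Check applicability: 2d = 18, n = 14.
2d − n = 4 > 0, so Plotkin applies.
Compute d/(2d−n) = 9/4 ≈ 2.2500.
⌊d/(2d−n)⌋ = 2.
Plotkin bound: M ≤ 2·2 = 4.
Given |C| = 5, check: VIOLATED.
This |C| is above the Plotkin bound, so no binary code with n = 14, d = 9 and 5 codewords exists.


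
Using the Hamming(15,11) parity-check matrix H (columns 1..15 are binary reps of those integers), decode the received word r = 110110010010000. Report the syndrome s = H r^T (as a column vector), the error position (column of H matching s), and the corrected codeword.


s = (0, 0, 0, 1)^T, error position = 1, corrected codeword c = 010110010010000

Compute s = H r^T mod 2 one row at a time:
  s_1 = 1 + 0 + 0 + 1 + 0 + 0 + 0 + 0 = 2 ≡ 0 (mod 2).
  s_2 = 1 + 1 + 0 + 0 + 0 + 0 + 0 + 0 = 2 ≡ 0 (mod 2).
  s_3 = 1 + 0 + 0 + 0 + 0 + 1 + 0 + 0 = 2 ≡ 0 (mod 2).
  s_4 = 1 + 0 + 1 + 0 + 0 + 1 + 0 + 0 = 3 ≡ 1 (mod 2).
s = (0, 0, 0, 1)^T — this equals column 1 of H (binary 0001), so error is at position 1.
Correct: flip bit 1 of r = 110110010010000 to get c = 010110010010000.
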